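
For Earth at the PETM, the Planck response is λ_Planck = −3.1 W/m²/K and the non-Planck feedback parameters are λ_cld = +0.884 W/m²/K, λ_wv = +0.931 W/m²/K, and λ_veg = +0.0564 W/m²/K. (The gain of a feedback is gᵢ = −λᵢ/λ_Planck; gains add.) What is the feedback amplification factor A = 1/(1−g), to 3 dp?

2.523

Convert to gains: g_cld = 0.884/3.1 = 0.2852; g_wv = 0.931/3.1 = 0.3003; g_veg = 0.0564/3.1 = 0.01819.
Total gain g = 0.60369.
A = 1/(1 − 0.60369) = 2.523.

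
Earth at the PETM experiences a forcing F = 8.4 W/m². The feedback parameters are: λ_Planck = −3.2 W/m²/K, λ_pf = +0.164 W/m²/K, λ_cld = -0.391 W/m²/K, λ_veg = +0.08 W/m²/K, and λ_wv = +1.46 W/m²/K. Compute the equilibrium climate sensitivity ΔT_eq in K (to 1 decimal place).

Net feedback parameter λ = (−3.2) + (+0.164) + (-0.391) + (+0.08) + (+1.46) = -1.887 W/m²/K.
ΔT = −F/λ = −8.4/(-1.887) = 4.5 K.

4.5 K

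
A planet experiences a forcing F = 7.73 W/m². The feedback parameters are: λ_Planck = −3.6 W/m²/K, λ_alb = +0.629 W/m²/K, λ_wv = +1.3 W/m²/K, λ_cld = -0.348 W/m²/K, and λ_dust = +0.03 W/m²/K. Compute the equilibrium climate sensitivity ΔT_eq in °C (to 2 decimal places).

3.89 °C

Net feedback parameter λ = (−3.6) + (+0.629) + (+1.3) + (-0.348) + (+0.03) = -1.989 W/m²/K.
ΔT = −F/λ = −7.73/(-1.989) = 3.89 °C.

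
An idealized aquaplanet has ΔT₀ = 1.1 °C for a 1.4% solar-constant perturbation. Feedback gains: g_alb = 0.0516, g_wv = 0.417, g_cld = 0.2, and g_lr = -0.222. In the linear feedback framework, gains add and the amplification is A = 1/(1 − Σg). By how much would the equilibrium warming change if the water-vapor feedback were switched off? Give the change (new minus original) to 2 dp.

-0.85 °C

Original: g = 0.4466, ΔT = 1.1/(1−0.4466) = 1.9877 °C.
Without water-vapor: g' = 0.0296, ΔT' = 1.1/(1−0.0296) = 1.1336 °C.
Change = 1.1336 − 1.9877 = -0.85 °C.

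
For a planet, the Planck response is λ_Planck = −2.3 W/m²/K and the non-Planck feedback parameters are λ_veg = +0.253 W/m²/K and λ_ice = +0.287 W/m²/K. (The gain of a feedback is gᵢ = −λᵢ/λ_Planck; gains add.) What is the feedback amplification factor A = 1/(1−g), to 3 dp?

1.307

Convert to gains: g_veg = 0.253/2.3 = 0.11; g_ice = 0.287/2.3 = 0.1248.
Total gain g = 0.2348.
A = 1/(1 − 0.2348) = 1.307.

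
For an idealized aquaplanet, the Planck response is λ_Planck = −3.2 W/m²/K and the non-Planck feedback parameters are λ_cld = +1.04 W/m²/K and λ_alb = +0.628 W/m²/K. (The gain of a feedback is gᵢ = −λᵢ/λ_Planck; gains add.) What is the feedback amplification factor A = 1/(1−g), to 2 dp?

Convert to gains: g_cld = 1.04/3.2 = 0.325; g_alb = 0.628/3.2 = 0.1962.
Total gain g = 0.5212.
A = 1/(1 − 0.5212) = 2.09.

2.09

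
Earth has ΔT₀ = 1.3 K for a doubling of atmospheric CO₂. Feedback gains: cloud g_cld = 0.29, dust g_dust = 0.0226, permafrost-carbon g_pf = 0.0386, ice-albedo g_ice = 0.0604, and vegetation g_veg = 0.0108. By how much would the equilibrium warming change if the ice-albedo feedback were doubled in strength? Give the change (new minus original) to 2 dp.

Original: g = 0.4224, ΔT = 1.3/(1−0.4224) = 2.2507 K.
With doubled ice-albedo: g' = 0.4828, ΔT' = 1.3/(1−0.4828) = 2.5135 K.
Change = 2.5135 − 2.2507 = 0.26 K.

0.26 K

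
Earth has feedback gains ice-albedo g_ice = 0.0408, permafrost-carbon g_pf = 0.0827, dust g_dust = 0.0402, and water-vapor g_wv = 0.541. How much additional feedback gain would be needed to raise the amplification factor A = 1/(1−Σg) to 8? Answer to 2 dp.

Current total gain = 0.7047.
Target gain for A = 8: g* = 1 − 1/8 = 0.875.
Additional gain needed = 0.875 − 0.7047 = 0.17.

0.17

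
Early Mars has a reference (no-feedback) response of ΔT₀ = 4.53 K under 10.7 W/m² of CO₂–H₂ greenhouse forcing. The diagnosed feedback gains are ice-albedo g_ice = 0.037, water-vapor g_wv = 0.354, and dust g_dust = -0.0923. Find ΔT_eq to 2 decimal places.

6.46 K

Total gain g = 0.037 + 0.354 − 0.0923 = 0.2987.
Amplification A = 1/(1 − 0.2987) = 1.426.
ΔT = 4.53 × 1.426 = 6.46 K.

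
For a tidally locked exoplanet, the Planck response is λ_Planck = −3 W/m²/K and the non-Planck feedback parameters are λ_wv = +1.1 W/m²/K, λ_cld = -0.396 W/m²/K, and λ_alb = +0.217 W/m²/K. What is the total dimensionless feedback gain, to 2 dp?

0.31

Convert to gains: g_wv = 1.1/3 = 0.3667; g_cld = -0.396/3 = -0.132; g_alb = 0.217/3 = 0.07233.
Total gain g = 0.30703.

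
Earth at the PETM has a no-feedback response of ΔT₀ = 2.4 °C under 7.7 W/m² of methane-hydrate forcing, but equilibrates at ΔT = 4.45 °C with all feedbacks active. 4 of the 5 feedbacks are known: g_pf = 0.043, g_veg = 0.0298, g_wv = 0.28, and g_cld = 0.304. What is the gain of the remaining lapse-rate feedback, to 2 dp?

-0.20

Amplification A = ΔT/ΔT₀ = 4.45/2.4 = 1.854.
Total gain g = 1 − 1/A = 1 − 1/1.854 = 0.4606.
Known gains sum to 0.043 + 0.0298 + 0.28 + 0.304 = 0.6568.
g_lr = 0.4606 − 0.6568 = -0.20.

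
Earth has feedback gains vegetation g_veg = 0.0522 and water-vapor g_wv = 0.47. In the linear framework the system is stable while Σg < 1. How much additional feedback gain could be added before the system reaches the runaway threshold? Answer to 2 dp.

0.48

Current total gain = 0.0522 + 0.47 = 0.5222.
Margin to runaway = 1 − 0.5222 = 0.48.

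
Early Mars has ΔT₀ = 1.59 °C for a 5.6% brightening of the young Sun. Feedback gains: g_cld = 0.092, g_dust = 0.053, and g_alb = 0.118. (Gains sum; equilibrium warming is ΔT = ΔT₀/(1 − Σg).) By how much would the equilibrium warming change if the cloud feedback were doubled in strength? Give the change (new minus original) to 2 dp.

Original: g = 0.263, ΔT = 1.59/(1−0.263) = 2.1574 °C.
With doubled cloud: g' = 0.355, ΔT' = 1.59/(1−0.355) = 2.4651 °C.
Change = 2.4651 − 2.1574 = 0.31 °C.

0.31 °C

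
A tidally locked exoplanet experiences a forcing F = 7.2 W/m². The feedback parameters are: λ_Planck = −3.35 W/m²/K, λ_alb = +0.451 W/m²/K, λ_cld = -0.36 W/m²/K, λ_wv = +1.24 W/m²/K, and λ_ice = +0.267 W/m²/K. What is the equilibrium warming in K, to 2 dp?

4.11 K

Net feedback parameter λ = (−3.35) + (+0.451) + (-0.36) + (+1.24) + (+0.267) = -1.752 W/m²/K.
ΔT = −F/λ = −7.2/(-1.752) = 4.11 K.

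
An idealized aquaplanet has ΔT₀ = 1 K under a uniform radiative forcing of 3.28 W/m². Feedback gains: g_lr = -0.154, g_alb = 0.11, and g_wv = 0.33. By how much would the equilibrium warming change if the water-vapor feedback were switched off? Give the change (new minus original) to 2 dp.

-0.44 K

Original: g = 0.286, ΔT = 1/(1−0.286) = 1.4006 K.
Without water-vapor: g' = -0.044, ΔT' = 1/(1+0.044) = 0.9579 K.
Change = 0.9579 − 1.4006 = -0.44 K.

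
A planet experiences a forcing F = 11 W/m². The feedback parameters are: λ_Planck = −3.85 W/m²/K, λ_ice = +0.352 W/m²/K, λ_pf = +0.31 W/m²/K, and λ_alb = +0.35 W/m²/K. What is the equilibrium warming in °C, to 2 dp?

3.88 °C

Net feedback parameter λ = (−3.85) + (+0.352) + (+0.31) + (+0.35) = -2.838 W/m²/K.
ΔT = −F/λ = −11/(-2.838) = 3.88 °C.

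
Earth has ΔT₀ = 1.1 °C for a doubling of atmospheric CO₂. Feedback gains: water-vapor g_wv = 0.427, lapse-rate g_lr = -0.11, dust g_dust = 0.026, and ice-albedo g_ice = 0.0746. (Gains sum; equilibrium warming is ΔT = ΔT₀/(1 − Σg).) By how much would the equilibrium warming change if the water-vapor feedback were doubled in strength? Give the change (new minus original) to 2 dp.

Original: g = 0.4176, ΔT = 1.1/(1−0.4176) = 1.8887 °C.
With doubled water-vapor: g' = 0.8446, ΔT' = 1.1/(1−0.8446) = 7.0785 °C.
Change = 7.0785 − 1.8887 = 5.19 °C.

5.19 °C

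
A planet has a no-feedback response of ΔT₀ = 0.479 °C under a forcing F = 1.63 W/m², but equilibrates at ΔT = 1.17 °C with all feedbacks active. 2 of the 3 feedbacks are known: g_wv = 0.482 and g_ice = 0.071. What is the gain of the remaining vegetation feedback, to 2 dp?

Amplification A = ΔT/ΔT₀ = 1.17/0.479 = 2.443.
Total gain g = 1 − 1/A = 1 − 1/2.443 = 0.5907.
Known gains sum to 0.482 + 0.071 = 0.553.
g_veg = 0.5907 − 0.553 = 0.04.

0.04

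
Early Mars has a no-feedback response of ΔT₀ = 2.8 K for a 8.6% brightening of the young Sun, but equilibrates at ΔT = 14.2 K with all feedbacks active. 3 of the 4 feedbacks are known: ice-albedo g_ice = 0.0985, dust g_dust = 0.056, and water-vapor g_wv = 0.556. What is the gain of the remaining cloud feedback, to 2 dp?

0.09

Amplification A = ΔT/ΔT₀ = 14.2/2.8 = 5.071.
Total gain g = 1 − 1/A = 1 − 1/5.071 = 0.8028.
Known gains sum to 0.0985 + 0.056 + 0.556 = 0.7105.
g_cld = 0.8028 − 0.7105 = 0.09.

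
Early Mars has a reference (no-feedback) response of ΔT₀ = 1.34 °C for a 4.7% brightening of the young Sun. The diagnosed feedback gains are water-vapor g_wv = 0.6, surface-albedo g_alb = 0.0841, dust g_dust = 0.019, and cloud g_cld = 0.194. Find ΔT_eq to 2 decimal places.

Total gain g = 0.6 + 0.0841 + 0.019 + 0.194 = 0.8971.
Amplification A = 1/(1 − 0.8971) = 9.718.
ΔT = 1.34 × 9.718 = 13.02 °C.

13.02 °C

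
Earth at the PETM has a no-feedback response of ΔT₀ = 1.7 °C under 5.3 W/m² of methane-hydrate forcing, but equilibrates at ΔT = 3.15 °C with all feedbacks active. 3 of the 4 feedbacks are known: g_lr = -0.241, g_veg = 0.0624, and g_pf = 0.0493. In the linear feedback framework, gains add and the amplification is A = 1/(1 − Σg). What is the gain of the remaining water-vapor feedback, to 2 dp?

Amplification A = ΔT/ΔT₀ = 3.15/1.7 = 1.853.
Total gain g = 1 − 1/A = 1 − 1/1.853 = 0.4603.
Known gains sum to -0.241 + 0.0624 + 0.0493 = -0.1293.
g_wv = 0.4603 + 0.1293 = 0.59.

0.59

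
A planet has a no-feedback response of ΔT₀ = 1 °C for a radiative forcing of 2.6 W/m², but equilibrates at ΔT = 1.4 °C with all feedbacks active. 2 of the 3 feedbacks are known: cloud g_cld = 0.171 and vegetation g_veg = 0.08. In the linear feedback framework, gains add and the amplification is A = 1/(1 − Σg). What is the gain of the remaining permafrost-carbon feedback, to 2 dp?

0.03

Amplification A = ΔT/ΔT₀ = 1.4/1 = 1.4.
Total gain g = 1 − 1/A = 1 − 1/1.4 = 0.2857.
Known gains sum to 0.171 + 0.08 = 0.251.
g_pf = 0.2857 − 0.251 = 0.03.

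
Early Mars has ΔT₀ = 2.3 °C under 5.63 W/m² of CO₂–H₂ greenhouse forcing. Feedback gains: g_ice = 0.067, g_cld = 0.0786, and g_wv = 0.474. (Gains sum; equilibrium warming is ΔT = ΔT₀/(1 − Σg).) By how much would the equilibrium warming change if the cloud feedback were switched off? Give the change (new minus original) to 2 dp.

-1.04 °C

Original: g = 0.6196, ΔT = 2.3/(1−0.6196) = 6.0463 °C.
Without cloud: g' = 0.541, ΔT' = 2.3/(1−0.541) = 5.0109 °C.
Change = 5.0109 − 6.0463 = -1.04 °C.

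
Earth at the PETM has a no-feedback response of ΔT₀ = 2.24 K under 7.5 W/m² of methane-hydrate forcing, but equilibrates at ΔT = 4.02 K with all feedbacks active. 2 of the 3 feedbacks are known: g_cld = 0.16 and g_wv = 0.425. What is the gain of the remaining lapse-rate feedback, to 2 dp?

Amplification A = ΔT/ΔT₀ = 4.02/2.24 = 1.795.
Total gain g = 1 − 1/A = 1 − 1/1.795 = 0.4429.
Known gains sum to 0.16 + 0.425 = 0.585.
g_lr = 0.4429 − 0.585 = -0.14.

-0.14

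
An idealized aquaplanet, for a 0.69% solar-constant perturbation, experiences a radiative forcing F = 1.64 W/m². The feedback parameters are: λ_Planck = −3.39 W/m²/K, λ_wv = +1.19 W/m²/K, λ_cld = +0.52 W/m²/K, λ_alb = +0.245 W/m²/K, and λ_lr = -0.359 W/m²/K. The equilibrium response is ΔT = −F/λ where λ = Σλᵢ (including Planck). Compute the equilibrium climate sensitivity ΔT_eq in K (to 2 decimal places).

Net feedback parameter λ = (−3.39) + (+1.19) + (+0.52) + (+0.245) + (-0.359) = -1.794 W/m²/K.
ΔT = −F/λ = −1.64/(-1.794) = 0.91 K.

0.91 K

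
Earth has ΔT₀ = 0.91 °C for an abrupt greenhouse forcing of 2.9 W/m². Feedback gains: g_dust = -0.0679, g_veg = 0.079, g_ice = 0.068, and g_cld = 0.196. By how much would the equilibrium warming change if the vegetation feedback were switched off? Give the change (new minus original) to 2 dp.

Original: g = 0.2751, ΔT = 0.91/(1−0.2751) = 1.2553 °C.
Without vegetation: g' = 0.1961, ΔT' = 0.91/(1−0.1961) = 1.1320 °C.
Change = 1.1320 − 1.2553 = -0.12 °C.

-0.12 °C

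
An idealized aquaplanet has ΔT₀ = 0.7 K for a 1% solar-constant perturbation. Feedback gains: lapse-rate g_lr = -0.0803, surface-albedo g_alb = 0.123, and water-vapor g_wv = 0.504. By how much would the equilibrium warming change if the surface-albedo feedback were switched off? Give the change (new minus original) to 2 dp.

-0.33 K

Original: g = 0.5467, ΔT = 0.7/(1−0.5467) = 1.5442 K.
Without surface-albedo: g' = 0.4237, ΔT' = 0.7/(1−0.4237) = 1.2146 K.
Change = 1.2146 − 1.5442 = -0.33 K.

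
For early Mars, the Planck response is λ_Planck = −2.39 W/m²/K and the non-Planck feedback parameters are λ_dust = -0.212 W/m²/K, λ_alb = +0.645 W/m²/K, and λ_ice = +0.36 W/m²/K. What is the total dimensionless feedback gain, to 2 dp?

0.33

Convert to gains: g_dust = -0.212/2.39 = -0.0887; g_alb = 0.645/2.39 = 0.2699; g_ice = 0.36/2.39 = 0.1506.
Total gain g = 0.3318.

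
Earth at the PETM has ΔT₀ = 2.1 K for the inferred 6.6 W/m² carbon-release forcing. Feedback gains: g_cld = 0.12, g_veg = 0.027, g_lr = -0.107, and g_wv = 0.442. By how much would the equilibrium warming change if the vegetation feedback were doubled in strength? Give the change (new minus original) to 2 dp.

Original: g = 0.482, ΔT = 2.1/(1−0.482) = 4.0541 K.
With doubled vegetation: g' = 0.509, ΔT' = 2.1/(1−0.509) = 4.2770 K.
Change = 4.2770 − 4.0541 = 0.22 K.

0.22 K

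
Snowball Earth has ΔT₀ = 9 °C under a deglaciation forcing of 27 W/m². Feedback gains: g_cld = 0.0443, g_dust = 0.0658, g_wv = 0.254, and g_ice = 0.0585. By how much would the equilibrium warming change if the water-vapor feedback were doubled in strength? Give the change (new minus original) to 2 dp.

Original: g = 0.4226, ΔT = 9/(1−0.4226) = 15.5871 °C.
With doubled water-vapor: g' = 0.6766, ΔT' = 9/(1−0.6766) = 27.8293 °C.
Change = 27.8293 − 15.5871 = 12.24 °C.

12.24 °C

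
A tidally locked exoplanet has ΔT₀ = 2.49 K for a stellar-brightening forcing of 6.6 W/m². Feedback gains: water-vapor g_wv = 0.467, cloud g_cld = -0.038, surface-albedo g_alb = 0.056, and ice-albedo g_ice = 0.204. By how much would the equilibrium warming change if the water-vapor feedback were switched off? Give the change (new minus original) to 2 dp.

-4.81 K

Original: g = 0.689, ΔT = 2.49/(1−0.689) = 8.0064 K.
Without water-vapor: g' = 0.222, ΔT' = 2.49/(1−0.222) = 3.2005 K.
Change = 3.2005 − 8.0064 = -4.81 K.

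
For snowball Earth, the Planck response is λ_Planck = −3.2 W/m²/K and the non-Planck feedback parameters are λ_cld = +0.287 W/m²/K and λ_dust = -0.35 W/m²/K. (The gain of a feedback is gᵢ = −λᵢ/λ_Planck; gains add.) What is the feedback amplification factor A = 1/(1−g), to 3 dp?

Convert to gains: g_cld = 0.287/3.2 = 0.08969; g_dust = -0.35/3.2 = -0.1094.
Total gain g = -0.01971.
A = 1/(1 + 0.01971) = 0.981.

0.981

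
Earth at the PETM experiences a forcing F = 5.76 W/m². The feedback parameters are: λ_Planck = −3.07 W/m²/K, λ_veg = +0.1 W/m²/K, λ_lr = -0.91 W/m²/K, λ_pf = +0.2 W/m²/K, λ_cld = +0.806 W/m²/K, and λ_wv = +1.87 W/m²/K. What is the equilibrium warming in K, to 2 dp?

Net feedback parameter λ = (−3.07) + (+0.1) + (-0.91) + (+0.2) + (+0.806) + (+1.87) = -1.004 W/m²/K.
ΔT = −F/λ = −5.76/(-1.004) = 5.74 K.

5.74 K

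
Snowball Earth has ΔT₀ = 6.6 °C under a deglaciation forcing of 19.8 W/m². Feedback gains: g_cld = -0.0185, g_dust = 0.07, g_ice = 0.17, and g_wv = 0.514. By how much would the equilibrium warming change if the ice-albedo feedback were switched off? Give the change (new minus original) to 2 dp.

-9.76 °C

Original: g = 0.7355, ΔT = 6.6/(1−0.7355) = 24.9527 °C.
Without ice-albedo: g' = 0.5655, ΔT' = 6.6/(1−0.5655) = 15.1899 °C.
Change = 15.1899 − 24.9527 = -9.76 °C.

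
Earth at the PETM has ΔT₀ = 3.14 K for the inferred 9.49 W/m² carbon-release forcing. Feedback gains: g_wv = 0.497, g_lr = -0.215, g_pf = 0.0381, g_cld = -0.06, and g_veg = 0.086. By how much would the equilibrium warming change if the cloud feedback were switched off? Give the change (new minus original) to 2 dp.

Original: g = 0.3461, ΔT = 3.14/(1−0.3461) = 4.8020 K.
Without cloud: g' = 0.4061, ΔT' = 3.14/(1−0.4061) = 5.2871 K.
Change = 5.2871 − 4.8020 = 0.49 K.

0.49 K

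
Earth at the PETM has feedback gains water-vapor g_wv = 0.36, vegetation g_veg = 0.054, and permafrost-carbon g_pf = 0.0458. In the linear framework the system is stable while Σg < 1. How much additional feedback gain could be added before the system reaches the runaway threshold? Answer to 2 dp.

0.54

Current total gain = 0.36 + 0.054 + 0.0458 = 0.4598.
Margin to runaway = 1 − 0.4598 = 0.54.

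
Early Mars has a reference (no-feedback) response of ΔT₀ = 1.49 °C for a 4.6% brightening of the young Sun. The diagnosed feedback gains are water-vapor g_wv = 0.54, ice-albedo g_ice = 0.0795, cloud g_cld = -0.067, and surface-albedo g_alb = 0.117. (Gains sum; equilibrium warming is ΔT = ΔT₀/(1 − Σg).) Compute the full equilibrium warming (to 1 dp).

4.5 °C

Total gain g = 0.54 + 0.0795 − 0.067 + 0.117 = 0.6695.
Amplification A = 1/(1 − 0.6695) = 3.026.
ΔT = 1.49 × 3.026 = 4.5 °C.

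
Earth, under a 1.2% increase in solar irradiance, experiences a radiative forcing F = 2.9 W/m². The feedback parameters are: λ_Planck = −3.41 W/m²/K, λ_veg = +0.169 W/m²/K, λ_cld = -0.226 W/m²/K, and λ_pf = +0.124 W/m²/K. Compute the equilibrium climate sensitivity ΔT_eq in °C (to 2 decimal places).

Net feedback parameter λ = (−3.41) + (+0.169) + (-0.226) + (+0.124) = -3.343 W/m²/K.
ΔT = −F/λ = −2.9/(-3.343) = 0.87 °C.

0.87 °C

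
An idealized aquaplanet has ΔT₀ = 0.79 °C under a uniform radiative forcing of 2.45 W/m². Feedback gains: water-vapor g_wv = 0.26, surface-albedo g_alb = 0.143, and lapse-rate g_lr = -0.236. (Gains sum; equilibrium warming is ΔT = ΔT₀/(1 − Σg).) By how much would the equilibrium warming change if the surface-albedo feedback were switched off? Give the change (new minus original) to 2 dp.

-0.14 °C

Original: g = 0.167, ΔT = 0.79/(1−0.167) = 0.9484 °C.
Without surface-albedo: g' = 0.024, ΔT' = 0.79/(1−0.024) = 0.8094 °C.
Change = 0.8094 − 0.9484 = -0.14 °C.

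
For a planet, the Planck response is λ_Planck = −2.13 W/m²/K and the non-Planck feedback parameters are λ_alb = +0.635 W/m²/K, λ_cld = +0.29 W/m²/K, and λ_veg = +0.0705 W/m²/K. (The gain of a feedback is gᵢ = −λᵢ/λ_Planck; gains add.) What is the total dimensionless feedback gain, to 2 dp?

Convert to gains: g_alb = 0.635/2.13 = 0.2981; g_cld = 0.29/2.13 = 0.1362; g_veg = 0.0705/2.13 = 0.0331.
Total gain g = 0.4674.

0.47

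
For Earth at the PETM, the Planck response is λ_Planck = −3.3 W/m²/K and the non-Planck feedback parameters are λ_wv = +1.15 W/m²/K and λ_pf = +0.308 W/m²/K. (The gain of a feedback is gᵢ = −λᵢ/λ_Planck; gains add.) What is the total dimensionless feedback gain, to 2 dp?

Convert to gains: g_wv = 1.15/3.3 = 0.3485; g_pf = 0.308/3.3 = 0.09333.
Total gain g = 0.44183.

0.44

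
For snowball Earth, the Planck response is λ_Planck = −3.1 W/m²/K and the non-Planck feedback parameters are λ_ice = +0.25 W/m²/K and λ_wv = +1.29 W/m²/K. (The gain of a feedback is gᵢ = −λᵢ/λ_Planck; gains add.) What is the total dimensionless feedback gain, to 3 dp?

Convert to gains: g_ice = 0.25/3.1 = 0.08065; g_wv = 1.29/3.1 = 0.4161.
Total gain g = 0.49675.

0.497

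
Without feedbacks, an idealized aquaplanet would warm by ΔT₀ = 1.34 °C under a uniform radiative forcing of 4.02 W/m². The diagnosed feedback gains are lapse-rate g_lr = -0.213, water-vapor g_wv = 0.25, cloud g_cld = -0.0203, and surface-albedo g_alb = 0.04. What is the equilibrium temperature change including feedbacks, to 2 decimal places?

Total gain g = -0.213 + 0.25 − 0.0203 + 0.04 = 0.0567.
Amplification A = 1/(1 − 0.0567) = 1.06.
ΔT = 1.34 × 1.06 = 1.42 °C.

1.42 °C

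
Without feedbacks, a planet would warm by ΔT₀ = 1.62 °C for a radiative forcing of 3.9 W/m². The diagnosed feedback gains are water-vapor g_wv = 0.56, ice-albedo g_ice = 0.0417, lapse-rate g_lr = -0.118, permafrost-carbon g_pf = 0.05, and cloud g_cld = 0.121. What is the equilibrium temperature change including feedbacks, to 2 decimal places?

4.69 °C

Total gain g = 0.56 + 0.0417 − 0.118 + 0.05 + 0.121 = 0.6547.
Amplification A = 1/(1 − 0.6547) = 2.896.
ΔT = 1.62 × 2.896 = 4.69 °C.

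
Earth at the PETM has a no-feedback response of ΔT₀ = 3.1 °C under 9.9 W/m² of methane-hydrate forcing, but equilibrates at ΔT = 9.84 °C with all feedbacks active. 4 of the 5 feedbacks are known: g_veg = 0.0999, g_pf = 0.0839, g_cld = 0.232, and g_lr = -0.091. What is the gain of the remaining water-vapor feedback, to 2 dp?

0.36

Amplification A = ΔT/ΔT₀ = 9.84/3.1 = 3.174.
Total gain g = 1 − 1/A = 1 − 1/3.174 = 0.6849.
Known gains sum to 0.0999 + 0.0839 + 0.232 − 0.091 = 0.3248.
g_wv = 0.6849 − 0.3248 = 0.36.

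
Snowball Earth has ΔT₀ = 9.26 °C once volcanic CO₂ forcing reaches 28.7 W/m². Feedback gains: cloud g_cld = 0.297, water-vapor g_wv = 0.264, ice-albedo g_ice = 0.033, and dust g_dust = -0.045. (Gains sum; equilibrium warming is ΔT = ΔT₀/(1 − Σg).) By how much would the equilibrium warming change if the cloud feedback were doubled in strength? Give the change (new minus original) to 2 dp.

39.60 °C

Original: g = 0.549, ΔT = 9.26/(1−0.549) = 20.5322 °C.
With doubled cloud: g' = 0.846, ΔT' = 9.26/(1−0.846) = 60.1299 °C.
Change = 60.1299 − 20.5322 = 39.60 °C.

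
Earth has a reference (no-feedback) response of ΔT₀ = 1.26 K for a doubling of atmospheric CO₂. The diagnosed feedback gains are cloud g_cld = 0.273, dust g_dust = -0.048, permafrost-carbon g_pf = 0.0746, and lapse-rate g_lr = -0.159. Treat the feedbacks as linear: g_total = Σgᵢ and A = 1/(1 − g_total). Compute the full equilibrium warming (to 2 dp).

1.47 K

Total gain g = 0.273 − 0.048 + 0.0746 − 0.159 = 0.1406.
Amplification A = 1/(1 − 0.1406) = 1.164.
ΔT = 1.26 × 1.164 = 1.47 K.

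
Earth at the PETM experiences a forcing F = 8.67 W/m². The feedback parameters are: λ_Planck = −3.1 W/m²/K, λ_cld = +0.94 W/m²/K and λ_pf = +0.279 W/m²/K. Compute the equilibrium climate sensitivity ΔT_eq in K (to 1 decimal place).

4.6 K

Net feedback parameter λ = (−3.1) + (+0.94) + (+0.279) = -1.881 W/m²/K.
ΔT = −F/λ = −8.67/(-1.881) = 4.6 K.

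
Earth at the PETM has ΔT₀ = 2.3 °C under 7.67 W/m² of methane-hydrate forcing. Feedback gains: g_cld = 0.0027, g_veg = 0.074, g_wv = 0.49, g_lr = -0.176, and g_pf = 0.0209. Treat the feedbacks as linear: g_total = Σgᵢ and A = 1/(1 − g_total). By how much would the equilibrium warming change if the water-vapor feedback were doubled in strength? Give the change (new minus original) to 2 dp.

19.47 °C

Original: g = 0.4116, ΔT = 2.3/(1−0.4116) = 3.9089 °C.
With doubled water-vapor: g' = 0.9016, ΔT' = 2.3/(1−0.9016) = 23.3740 °C.
Change = 23.3740 − 3.9089 = 19.47 °C.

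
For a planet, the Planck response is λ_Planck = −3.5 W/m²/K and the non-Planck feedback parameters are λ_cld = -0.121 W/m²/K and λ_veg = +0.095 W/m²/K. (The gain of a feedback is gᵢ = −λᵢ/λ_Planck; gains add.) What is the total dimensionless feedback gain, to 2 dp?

-0.01

Convert to gains: g_cld = -0.121/3.5 = -0.03457; g_veg = 0.095/3.5 = 0.02714.
Total gain g = -0.00743.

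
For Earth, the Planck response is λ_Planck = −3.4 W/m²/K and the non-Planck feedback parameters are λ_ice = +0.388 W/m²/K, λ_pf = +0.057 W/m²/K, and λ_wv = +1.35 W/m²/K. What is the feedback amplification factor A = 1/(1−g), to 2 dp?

Convert to gains: g_ice = 0.388/3.4 = 0.1141; g_pf = 0.057/3.4 = 0.01676; g_wv = 1.35/3.4 = 0.3971.
Total gain g = 0.52796.
A = 1/(1 − 0.52796) = 2.12.

2.12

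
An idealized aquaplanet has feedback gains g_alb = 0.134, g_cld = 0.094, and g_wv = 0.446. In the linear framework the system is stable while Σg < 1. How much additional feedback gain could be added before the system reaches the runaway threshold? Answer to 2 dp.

Current total gain = 0.134 + 0.094 + 0.446 = 0.674.
Margin to runaway = 1 − 0.674 = 0.33.

0.33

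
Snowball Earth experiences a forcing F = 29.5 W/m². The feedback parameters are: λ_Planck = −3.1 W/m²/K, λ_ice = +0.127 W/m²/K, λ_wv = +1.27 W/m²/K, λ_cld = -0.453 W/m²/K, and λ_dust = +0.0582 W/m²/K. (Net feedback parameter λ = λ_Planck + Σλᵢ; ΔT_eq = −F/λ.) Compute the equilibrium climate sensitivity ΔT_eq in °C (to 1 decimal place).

Net feedback parameter λ = (−3.1) + (+0.127) + (+1.27) + (-0.453) + (+0.0582) = -2.0978 W/m²/K.
ΔT = −F/λ = −29.5/(-2.0978) = 14.1 °C.

14.1 °C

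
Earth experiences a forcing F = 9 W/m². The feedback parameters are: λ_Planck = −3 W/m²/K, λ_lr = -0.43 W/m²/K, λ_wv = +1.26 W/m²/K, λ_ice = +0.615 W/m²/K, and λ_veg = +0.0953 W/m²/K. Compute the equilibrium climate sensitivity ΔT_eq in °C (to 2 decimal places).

Net feedback parameter λ = (−3) + (-0.43) + (+1.26) + (+0.615) + (+0.0953) = -1.4597 W/m²/K.
ΔT = −F/λ = −9/(-1.4597) = 6.17 °C.

6.17 °C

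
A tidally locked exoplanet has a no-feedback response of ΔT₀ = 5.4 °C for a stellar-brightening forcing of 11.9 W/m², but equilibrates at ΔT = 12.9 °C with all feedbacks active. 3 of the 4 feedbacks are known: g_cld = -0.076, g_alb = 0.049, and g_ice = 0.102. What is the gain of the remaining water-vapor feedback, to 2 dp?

0.51

Amplification A = ΔT/ΔT₀ = 12.9/5.4 = 2.389.
Total gain g = 1 − 1/A = 1 − 1/2.389 = 0.5814.
Known gains sum to -0.076 + 0.049 + 0.102 = 0.075.
g_wv = 0.5814 − 0.075 = 0.51.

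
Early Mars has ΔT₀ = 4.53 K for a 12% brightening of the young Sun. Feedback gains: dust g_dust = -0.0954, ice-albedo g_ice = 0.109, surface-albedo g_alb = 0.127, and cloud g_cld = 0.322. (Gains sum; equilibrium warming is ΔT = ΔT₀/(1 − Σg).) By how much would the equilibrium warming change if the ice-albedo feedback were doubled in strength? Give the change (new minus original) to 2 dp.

2.14 K

Original: g = 0.4626, ΔT = 4.53/(1−0.4626) = 8.4295 K.
With doubled ice-albedo: g' = 0.5716, ΔT' = 4.53/(1−0.5716) = 10.5742 K.
Change = 10.5742 − 8.4295 = 2.14 K.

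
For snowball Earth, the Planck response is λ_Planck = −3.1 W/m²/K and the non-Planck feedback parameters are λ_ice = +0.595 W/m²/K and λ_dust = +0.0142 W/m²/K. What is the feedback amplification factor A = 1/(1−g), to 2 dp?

Convert to gains: g_ice = 0.595/3.1 = 0.1919; g_dust = 0.0142/3.1 = 0.004581.
Total gain g = 0.196481.
A = 1/(1 − 0.196481) = 1.24.

1.24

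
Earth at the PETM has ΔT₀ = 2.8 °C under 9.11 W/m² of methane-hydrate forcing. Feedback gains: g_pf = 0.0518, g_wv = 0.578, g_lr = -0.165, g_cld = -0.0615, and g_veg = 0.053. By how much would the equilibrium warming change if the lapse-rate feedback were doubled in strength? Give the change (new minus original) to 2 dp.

Original: g = 0.4563, ΔT = 2.8/(1−0.4563) = 5.1499 °C.
With doubled lapse-rate: g' = 0.2913, ΔT' = 2.8/(1−0.2913) = 3.9509 °C.
Change = 3.9509 − 5.1499 = -1.20 °C.

-1.20 °C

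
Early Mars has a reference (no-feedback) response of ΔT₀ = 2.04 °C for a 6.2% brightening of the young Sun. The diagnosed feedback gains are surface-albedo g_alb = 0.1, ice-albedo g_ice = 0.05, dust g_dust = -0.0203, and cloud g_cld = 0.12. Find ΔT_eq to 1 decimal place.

2.7 °C

Total gain g = 0.1 + 0.05 − 0.0203 + 0.12 = 0.2497.
Amplification A = 1/(1 − 0.2497) = 1.333.
ΔT = 2.04 × 1.333 = 2.7 °C.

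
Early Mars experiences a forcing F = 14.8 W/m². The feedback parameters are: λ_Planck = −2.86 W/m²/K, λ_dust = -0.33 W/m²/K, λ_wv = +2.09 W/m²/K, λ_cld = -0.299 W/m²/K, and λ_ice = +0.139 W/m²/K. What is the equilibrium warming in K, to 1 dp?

11.7 K

Net feedback parameter λ = (−2.86) + (-0.33) + (+2.09) + (-0.299) + (+0.139) = -1.26 W/m²/K.
ΔT = −F/λ = −14.8/(-1.26) = 11.7 K.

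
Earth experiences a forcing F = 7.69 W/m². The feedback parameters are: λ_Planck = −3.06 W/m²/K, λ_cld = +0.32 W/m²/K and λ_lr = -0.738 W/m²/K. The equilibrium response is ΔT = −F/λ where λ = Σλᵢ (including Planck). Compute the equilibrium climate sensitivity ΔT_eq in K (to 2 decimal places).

2.21 K

Net feedback parameter λ = (−3.06) + (+0.32) + (-0.738) = -3.478 W/m²/K.
ΔT = −F/λ = −7.69/(-3.478) = 2.21 K.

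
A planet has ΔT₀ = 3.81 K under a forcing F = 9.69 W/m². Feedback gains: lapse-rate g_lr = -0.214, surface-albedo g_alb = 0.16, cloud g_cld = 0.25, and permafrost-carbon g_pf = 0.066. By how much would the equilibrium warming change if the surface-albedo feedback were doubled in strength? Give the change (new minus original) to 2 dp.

1.43 K

Original: g = 0.262, ΔT = 3.81/(1−0.262) = 5.1626 K.
With doubled surface-albedo: g' = 0.422, ΔT' = 3.81/(1−0.422) = 6.5917 K.
Change = 6.5917 − 5.1626 = 1.43 K.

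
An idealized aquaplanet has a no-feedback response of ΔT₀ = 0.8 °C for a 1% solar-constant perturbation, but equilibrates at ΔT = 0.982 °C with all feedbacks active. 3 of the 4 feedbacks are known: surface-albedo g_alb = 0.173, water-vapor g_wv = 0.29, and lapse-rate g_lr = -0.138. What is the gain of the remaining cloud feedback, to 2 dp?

-0.14

Amplification A = ΔT/ΔT₀ = 0.982/0.8 = 1.227.
Total gain g = 1 − 1/A = 1 − 1/1.227 = 0.185.
Known gains sum to 0.173 + 0.29 − 0.138 = 0.325.
g_cld = 0.185 − 0.325 = -0.14.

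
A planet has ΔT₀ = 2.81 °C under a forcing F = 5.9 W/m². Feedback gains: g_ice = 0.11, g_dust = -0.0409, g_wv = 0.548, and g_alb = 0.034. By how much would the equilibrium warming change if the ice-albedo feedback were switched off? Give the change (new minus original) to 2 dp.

-1.93 °C

Original: g = 0.6511, ΔT = 2.81/(1−0.6511) = 8.0539 °C.
Without ice-albedo: g' = 0.5411, ΔT' = 2.81/(1−0.5411) = 6.1233 °C.
Change = 6.1233 − 8.0539 = -1.93 °C.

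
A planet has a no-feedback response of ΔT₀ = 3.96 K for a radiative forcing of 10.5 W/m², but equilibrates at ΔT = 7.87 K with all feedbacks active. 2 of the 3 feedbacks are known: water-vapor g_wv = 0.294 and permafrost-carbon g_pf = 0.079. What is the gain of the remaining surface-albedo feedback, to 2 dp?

Amplification A = ΔT/ΔT₀ = 7.87/3.96 = 1.987.
Total gain g = 1 − 1/A = 1 − 1/1.987 = 0.4967.
Known gains sum to 0.294 + 0.079 = 0.373.
g_alb = 0.4967 − 0.373 = 0.12.

0.12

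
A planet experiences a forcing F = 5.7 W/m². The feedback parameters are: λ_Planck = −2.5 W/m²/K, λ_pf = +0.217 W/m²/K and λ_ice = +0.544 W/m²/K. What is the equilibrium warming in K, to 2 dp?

Net feedback parameter λ = (−2.5) + (+0.217) + (+0.544) = -1.739 W/m²/K.
ΔT = −F/λ = −5.7/(-1.739) = 3.28 K.

3.28 K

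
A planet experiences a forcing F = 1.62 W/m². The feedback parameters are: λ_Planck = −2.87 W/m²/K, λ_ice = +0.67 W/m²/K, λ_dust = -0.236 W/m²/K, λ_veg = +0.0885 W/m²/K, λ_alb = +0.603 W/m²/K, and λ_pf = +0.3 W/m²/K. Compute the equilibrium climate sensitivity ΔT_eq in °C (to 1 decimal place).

Net feedback parameter λ = (−2.87) + (+0.67) + (-0.236) + (+0.0885) + (+0.603) + (+0.3) = -1.4445 W/m²/K.
ΔT = −F/λ = −1.62/(-1.4445) = 1.1 °C.

1.1 °C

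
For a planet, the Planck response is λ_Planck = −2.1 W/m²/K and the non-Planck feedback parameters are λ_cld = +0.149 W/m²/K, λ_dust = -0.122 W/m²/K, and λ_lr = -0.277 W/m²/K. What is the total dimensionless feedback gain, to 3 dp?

-0.119

Convert to gains: g_cld = 0.149/2.1 = 0.07095; g_dust = -0.122/2.1 = -0.0581; g_lr = -0.277/2.1 = -0.1319.
Total gain g = -0.11905.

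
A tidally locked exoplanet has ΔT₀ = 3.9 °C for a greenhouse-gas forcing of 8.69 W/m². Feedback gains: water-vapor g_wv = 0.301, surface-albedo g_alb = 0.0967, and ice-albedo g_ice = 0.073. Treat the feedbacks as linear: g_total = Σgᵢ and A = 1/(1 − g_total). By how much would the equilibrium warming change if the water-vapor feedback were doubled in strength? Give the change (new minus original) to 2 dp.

9.71 °C

Original: g = 0.4707, ΔT = 3.9/(1−0.4707) = 7.3682 °C.
With doubled water-vapor: g' = 0.7717, ΔT' = 3.9/(1−0.7717) = 17.0828 °C.
Change = 17.0828 − 7.3682 = 9.71 °C.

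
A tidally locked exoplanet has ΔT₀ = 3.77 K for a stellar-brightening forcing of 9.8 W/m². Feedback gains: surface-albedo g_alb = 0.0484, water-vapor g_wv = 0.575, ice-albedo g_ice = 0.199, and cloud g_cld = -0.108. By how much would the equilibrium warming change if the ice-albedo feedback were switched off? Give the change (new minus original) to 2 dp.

-5.42 K

Original: g = 0.7144, ΔT = 3.77/(1−0.7144) = 13.2003 K.
Without ice-albedo: g' = 0.5154, ΔT' = 3.77/(1−0.5154) = 7.7796 K.
Change = 7.7796 − 13.2003 = -5.42 K.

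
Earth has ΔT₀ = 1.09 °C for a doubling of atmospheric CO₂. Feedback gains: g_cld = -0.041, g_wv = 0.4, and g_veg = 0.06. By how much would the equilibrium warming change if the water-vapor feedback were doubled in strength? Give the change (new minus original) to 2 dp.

4.15 °C

Original: g = 0.419, ΔT = 1.09/(1−0.419) = 1.8761 °C.
With doubled water-vapor: g' = 0.819, ΔT' = 1.09/(1−0.819) = 6.0221 °C.
Change = 6.0221 − 1.8761 = 4.15 °C.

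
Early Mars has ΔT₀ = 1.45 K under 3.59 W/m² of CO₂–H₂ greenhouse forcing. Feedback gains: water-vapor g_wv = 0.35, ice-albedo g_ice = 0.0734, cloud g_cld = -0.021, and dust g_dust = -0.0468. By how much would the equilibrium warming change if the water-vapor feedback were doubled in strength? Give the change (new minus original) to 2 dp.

Original: g = 0.3556, ΔT = 1.45/(1−0.3556) = 2.2502 K.
With doubled water-vapor: g' = 0.7056, ΔT' = 1.45/(1−0.7056) = 4.9253 K.
Change = 4.9253 − 2.2502 = 2.68 K.

2.68 K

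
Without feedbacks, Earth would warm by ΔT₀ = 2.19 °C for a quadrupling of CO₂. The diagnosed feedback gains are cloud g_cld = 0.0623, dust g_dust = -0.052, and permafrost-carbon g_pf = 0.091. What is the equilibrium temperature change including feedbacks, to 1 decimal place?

2.4 °C

Total gain g = 0.0623 − 0.052 + 0.091 = 0.1013.
Amplification A = 1/(1 − 0.1013) = 1.113.
ΔT = 2.19 × 1.113 = 2.4 °C.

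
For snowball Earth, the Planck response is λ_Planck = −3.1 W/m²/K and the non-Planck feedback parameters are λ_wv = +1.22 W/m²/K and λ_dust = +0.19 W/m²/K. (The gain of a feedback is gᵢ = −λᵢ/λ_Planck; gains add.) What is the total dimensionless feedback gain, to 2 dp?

0.45

Convert to gains: g_wv = 1.22/3.1 = 0.3935; g_dust = 0.19/3.1 = 0.06129.
Total gain g = 0.45479.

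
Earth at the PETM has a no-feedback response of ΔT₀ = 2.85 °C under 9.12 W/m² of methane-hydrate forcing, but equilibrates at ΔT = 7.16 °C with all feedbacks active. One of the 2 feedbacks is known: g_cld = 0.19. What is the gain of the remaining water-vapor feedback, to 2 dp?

0.41

Amplification A = ΔT/ΔT₀ = 7.16/2.85 = 2.512.
Total gain g = 1 − 1/A = 1 − 1/2.512 = 0.6019.
The known gain is 0.19.
g_wv = 0.6019 − 0.19 = 0.41.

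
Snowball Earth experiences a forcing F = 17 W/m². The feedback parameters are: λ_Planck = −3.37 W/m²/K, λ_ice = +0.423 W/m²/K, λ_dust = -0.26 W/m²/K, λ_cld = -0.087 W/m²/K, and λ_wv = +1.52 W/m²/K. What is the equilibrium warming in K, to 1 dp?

9.6 K

Net feedback parameter λ = (−3.37) + (+0.423) + (-0.26) + (-0.087) + (+1.52) = -1.774 W/m²/K.
ΔT = −F/λ = −17/(-1.774) = 9.6 K.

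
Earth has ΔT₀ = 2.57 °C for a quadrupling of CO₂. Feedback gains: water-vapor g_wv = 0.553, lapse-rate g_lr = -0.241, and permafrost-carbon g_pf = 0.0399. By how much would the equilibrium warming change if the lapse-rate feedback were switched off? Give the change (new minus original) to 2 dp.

2.35 °C

Original: g = 0.3519, ΔT = 2.57/(1−0.3519) = 3.9654 °C.
Without lapse-rate: g' = 0.5929, ΔT' = 2.57/(1−0.5929) = 6.3129 °C.
Change = 6.3129 − 3.9654 = 2.35 °C.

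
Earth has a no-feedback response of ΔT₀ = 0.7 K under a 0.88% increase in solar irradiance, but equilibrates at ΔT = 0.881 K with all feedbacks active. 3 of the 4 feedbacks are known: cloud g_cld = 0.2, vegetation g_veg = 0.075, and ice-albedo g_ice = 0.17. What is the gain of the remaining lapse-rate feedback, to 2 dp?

-0.24

Amplification A = ΔT/ΔT₀ = 0.881/0.7 = 1.259.
Total gain g = 1 − 1/A = 1 − 1/1.259 = 0.2057.
Known gains sum to 0.2 + 0.075 + 0.17 = 0.445.
g_lr = 0.2057 − 0.445 = -0.24.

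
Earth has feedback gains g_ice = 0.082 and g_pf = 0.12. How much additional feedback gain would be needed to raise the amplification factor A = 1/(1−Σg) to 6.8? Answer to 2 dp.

Current total gain = 0.202.
Target gain for A = 6.8: g* = 1 − 1/6.8 = 0.8529.
Additional gain needed = 0.8529 − 0.202 = 0.65.

0.65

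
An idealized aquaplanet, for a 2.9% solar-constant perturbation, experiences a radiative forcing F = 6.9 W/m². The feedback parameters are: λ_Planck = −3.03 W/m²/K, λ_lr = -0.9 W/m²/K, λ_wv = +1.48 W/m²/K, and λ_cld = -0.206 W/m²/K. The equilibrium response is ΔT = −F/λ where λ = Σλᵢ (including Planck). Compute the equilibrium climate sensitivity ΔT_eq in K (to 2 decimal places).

Net feedback parameter λ = (−3.03) + (-0.9) + (+1.48) + (-0.206) = -2.656 W/m²/K.
ΔT = −F/λ = −6.9/(-2.656) = 2.60 K.

2.60 K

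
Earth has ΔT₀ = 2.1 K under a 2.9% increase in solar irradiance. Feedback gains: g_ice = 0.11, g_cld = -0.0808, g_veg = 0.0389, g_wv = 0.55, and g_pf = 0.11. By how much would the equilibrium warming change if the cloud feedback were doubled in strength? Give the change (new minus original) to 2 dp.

Original: g = 0.7281, ΔT = 2.1/(1−0.7281) = 7.7234 K.
With doubled cloud: g' = 0.6473, ΔT' = 2.1/(1−0.6473) = 5.9541 K.
Change = 5.9541 − 7.7234 = -1.77 K.

-1.77 K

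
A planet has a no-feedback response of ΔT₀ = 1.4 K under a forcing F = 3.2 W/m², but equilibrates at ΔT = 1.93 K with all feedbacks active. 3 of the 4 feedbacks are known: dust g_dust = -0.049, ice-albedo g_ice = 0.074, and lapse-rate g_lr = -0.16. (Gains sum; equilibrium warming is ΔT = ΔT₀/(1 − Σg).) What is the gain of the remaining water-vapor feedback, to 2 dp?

Amplification A = ΔT/ΔT₀ = 1.93/1.4 = 1.379.
Total gain g = 1 − 1/A = 1 − 1/1.379 = 0.2748.
Known gains sum to -0.049 + 0.074 − 0.16 = -0.135.
g_wv = 0.2748 + 0.135 = 0.41.

0.41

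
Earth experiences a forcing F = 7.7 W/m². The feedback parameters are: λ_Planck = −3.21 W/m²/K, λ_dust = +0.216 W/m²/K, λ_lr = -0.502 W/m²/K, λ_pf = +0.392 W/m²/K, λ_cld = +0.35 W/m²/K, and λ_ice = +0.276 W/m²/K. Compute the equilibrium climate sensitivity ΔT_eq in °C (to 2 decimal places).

3.11 °C

Net feedback parameter λ = (−3.21) + (+0.216) + (-0.502) + (+0.392) + (+0.35) + (+0.276) = -2.478 W/m²/K.
ΔT = −F/λ = −7.7/(-2.478) = 3.11 °C.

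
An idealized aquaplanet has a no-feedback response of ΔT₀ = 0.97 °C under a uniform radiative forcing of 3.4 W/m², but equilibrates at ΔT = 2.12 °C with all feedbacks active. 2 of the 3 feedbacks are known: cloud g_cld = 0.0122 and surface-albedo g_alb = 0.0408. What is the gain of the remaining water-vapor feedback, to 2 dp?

0.49

Amplification A = ΔT/ΔT₀ = 2.12/0.97 = 2.186.
Total gain g = 1 − 1/A = 1 − 1/2.186 = 0.5425.
Known gains sum to 0.0122 + 0.0408 = 0.053.
g_wv = 0.5425 − 0.053 = 0.49.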